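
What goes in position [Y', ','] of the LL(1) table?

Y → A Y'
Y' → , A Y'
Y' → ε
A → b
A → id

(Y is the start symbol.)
To find M[Y', ','], we find productions for Y' where ',' is in the predict set (PREDICT(N → α) = (FIRST(α) \ {ε}) ∪ (FOLLOW(N) if α ⇒* ε)).

Relevant sets:
  FOLLOW(Y') = { $ }

Y' → , A Y': PREDICT = { ',' }
  ',' is in predict set, so this production goes in M[Y', ',']
Y' → ε: PREDICT = { $ }

M[Y', ','] = Y' → , A Y'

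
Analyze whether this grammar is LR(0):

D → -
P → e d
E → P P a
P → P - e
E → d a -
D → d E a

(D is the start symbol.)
Augment with D' → D and build the canonical LR(0) collection (I0 = CLOSURE({[D' → . D]}), then GOTO on every symbol after a dot until no new states appear). It has 16 states:
  I0: { [D → . -], [D → . d E a], [D' → . D] }  — shift
  I1: { [D → - .] }  — reduce
  I2: { [D' → D .] }  — accept
  I3: { [D → d . E a], [E → . P P a], [E → . d a -], [P → . P - e], [P → . e d] }  — shift
  I4: { [D → d E . a] }  — shift
  I5: { [E → P . P a], [P → . P - e], [P → . e d], [P → P . - e] }  — shift
  I6: { [E → d . a -] }  — shift
  I7: { [P → e . d] }  — shift
  I8: { [P → e d .] }  — reduce
  I9: { [E → d a . -] }  — shift
  I10: { [E → d a - .] }  — reduce
  I11: { [P → P - . e] }  — shift
  I12: { [E → P P . a], [P → P . - e] }  — shift
  I13: { [E → P P a .] }  — reduce
  I14: { [P → P - e .] }  — reduce
  I15: { [D → d E a .] }  — reduce

Every state is either a pure shift/goto state or contains exactly one complete item and nothing to shift — no conflicts. The grammar is LR(0).

Answer: Yes, the grammar is LR(0)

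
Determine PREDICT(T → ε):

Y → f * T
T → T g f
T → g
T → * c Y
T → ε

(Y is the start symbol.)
PREDICT(T → ε) = (FIRST(RHS) \ {ε}) ∪ (FOLLOW(T) if ε ∈ FIRST(RHS), i.e. RHS ⇒* ε)
The right-hand side is ε (FIRST(ε) = { ε }), so the predict set is FOLLOW(T) = { $, 'g' }
PREDICT(T → ε) = { $, 'g' }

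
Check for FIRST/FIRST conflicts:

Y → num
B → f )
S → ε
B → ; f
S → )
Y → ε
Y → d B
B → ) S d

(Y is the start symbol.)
Productions for Y:
  Y → num: FIRST = { 'num' }
  Y → ε: FIRST = { ε }
  Y → d B: FIRST = { 'd' }
Productions for B:
  B → f ): FIRST = { 'f' }
  B → ; f: FIRST = { ';' }
  B → ) S d: FIRST = { ')' }
Productions for S:
  S → ε: FIRST = { ε }
  S → ): FIRST = { ')' }

All alternatives of each non-terminal have pairwise disjoint FIRST sets.

Answer: No FIRST/FIRST conflicts.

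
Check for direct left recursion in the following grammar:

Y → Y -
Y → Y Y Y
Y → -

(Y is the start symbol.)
Direct left recursion occurs when N → N α for some non-terminal N (the right-hand side begins with the left-hand side itself).

Y → Y -: LEFT RECURSIVE (starts with Y)
Y → Y Y Y: LEFT RECURSIVE (starts with Y)
Y → -: starts with '-'

The grammar has direct left recursion on: Y.

Answer: Yes, Y is left-recursive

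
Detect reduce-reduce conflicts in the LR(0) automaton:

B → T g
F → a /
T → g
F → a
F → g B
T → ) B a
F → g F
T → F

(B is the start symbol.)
Yes — I8: [F → g F .] vs [T → F .]

Augment with B' → B and build the canonical LR(0) collection (I0 = CLOSURE({[B' → . B]}), then GOTO on every symbol after a dot until no new states appear). It has 13 states:
  I0: { [B → . T g], [B' → . B], [F → . a /], [F → . a], [F → . g B], [F → . g F], [T → . ) B a], [T → . F], [T → . g] }  — shift
  I1: { [B → . T g], [F → . a /], [F → . a], [F → . g B], [F → . g F], [T → ) . B a], [T → . ) B a], [T → . F], [T → . g] }  — shift
  I2: { [B' → B .] }  — accept
  I3: { [T → F .] }  — reduce
  I4: { [B → T . g] }  — shift
  I5: { [F → a . /], [F → a .] }  — shift, reduce
  I6: { [B → . T g], [F → . a /], [F → . a], [F → . g B], [F → . g F], [F → g . B], [F → g . F], [T → . ) B a], [T → . F], [T → . g], [T → g .] }  — shift, reduce
  I7: { [F → g B .] }  — reduce
  I8: { [F → g F .], [T → F .] }  — 2 reduces
  I9: { [F → a / .] }  — reduce
  I10: { [B → T g .] }  — reduce
  I11: { [T → ) B . a] }  — shift
  I12: { [T → ) B a .] }  — reduce

I8 contains complete items [F → g F .], [T → F .] — reduce-reduce conflict.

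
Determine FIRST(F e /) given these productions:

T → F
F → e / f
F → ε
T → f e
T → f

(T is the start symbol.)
{ 'e' }

FIRST sets of the non-terminals involved (from the grammar, by fixed-point iteration):
  FIRST(F) = { 'e', ε }

To compute FIRST(F e /), process the symbols left to right:
Symbol F is a non-terminal. Add FIRST(F) \ {ε} = { 'e' }
F is nullable (ε ∈ FIRST(F)), continue to the next symbol.
Symbol e is a terminal. Add 'e' and stop.
FIRST(F e /) = { 'e' }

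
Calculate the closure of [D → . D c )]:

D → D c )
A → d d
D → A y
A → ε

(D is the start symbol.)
{ [A → . d d], [A → .], [D → . A y], [D → . D c )] }

Start with: [D → . D c )]
  [D → . D c )] has the dot before D: add [D → . A y]
  [D → . A y] has the dot before A: add [A → . d d], [A → .]
No further items can be added.

CLOSURE = { [A → . d d], [A → .], [D → . A y], [D → . D c )] }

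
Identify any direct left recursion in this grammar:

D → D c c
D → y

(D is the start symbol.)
Yes, D is left-recursive

Direct left recursion occurs when N → N α for some non-terminal N (the right-hand side begins with the left-hand side itself).

D → D c c: LEFT RECURSIVE (starts with D)
D → y: starts with y

The grammar has direct left recursion on: D.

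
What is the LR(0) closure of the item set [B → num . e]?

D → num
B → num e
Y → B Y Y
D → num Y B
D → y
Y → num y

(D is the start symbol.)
{ [B → num . e] }

To compute CLOSURE, for each item [A → α.Bβ] where B is a non-terminal, add [B → .γ] for all productions B → γ; repeat for the newly added items until nothing changes.

Start with: [B → num . e]
The dot precedes the terminal e, so nothing is added.

CLOSURE = { [B → num . e] }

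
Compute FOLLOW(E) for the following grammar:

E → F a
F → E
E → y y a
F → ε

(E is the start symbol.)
E is the start symbol, so $ ∈ FOLLOW(E).
In F → E: E is at the end, add FOLLOW(F)

The FOLLOW sets referred to above (computed the same way, to a fixed point):
  FOLLOW(F) = { 'a' }

Taking the union: FOLLOW(E) = { $, 'a' }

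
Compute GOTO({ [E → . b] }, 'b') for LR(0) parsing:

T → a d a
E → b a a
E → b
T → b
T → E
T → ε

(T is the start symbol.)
{ [E → b .] }

GOTO(I, 'b') = CLOSURE({ [A → αX.β] : [A → α.Xβ] ∈ I, X = 'b' })

Items with dot before 'b', with the dot advanced:
  [E → . b] → [E → b .]
Closure adds nothing (no advanced item has the dot before a non-terminal).

GOTO = { [E → b .] }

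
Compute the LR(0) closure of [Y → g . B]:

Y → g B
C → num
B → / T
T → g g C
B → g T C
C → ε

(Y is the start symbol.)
Start with: [Y → g . B]
  [Y → g . B] has the dot before B: add [B → . / T], [B → . g T C]
No further items can be added.

CLOSURE = { [B → . / T], [B → . g T C], [Y → g . B] }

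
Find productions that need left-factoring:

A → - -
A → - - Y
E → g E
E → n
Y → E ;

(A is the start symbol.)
Left-factoring is needed when two productions for the same non-terminal
share a common prefix on the right-hand side.

Productions for A:
  A → - -
  A → - - Y
Productions for E:
  E → g E
  E → n

Found common prefix '- -' in productions for A

Answer: Yes, A has productions with common prefix '- -'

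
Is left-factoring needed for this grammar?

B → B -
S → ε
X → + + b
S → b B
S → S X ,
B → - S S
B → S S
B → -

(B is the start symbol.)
Left-factoring is needed when two productions for the same non-terminal
share a common prefix on the right-hand side.

Productions for B:
  B → B -
  B → - S S
  B → S S
  B → -
Productions for S:
  S → ε
  S → b B
  S → S X ,

Found common prefix '-' in productions for B

Answer: Yes, B has productions with common prefix '-'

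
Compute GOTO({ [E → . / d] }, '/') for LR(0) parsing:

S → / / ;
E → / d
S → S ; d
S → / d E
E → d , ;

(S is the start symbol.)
{ [E → / . d] }

GOTO(I, '/') = CLOSURE({ [A → αX.β] : [A → α.Xβ] ∈ I, X = '/' })

Items with dot before '/', with the dot advanced:
  [E → . / d] → [E → / . d]
Closure adds nothing (no advanced item has the dot before a non-terminal).

GOTO = { [E → / . d] }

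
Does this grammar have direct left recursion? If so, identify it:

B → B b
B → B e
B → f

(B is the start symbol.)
Yes, B is left-recursive

B → B b: LEFT RECURSIVE (starts with B)
B → B e: LEFT RECURSIVE (starts with B)
B → f: starts with f

The grammar has direct left recursion on: B.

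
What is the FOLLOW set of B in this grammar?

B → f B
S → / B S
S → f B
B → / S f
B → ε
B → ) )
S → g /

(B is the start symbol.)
To compute FOLLOW(B), find every occurrence of B on a right-hand side N → α B β: add FIRST(β) \ {ε}, and if β is empty or nullable also add FOLLOW(N). Iterate to a fixed point.

B is the start symbol, so $ ∈ FOLLOW(B).
In B → f B: B is at the end; this adds FOLLOW(B) to itself — nothing new
In S → / B S: B is followed by S, add FIRST(S) \ {ε} = { '/', 'f', 'g' }
In S → f B: B is at the end, add FOLLOW(S)

The FOLLOW sets referred to above (computed the same way, to a fixed point):
  FOLLOW(S) = { 'f' }

Taking the union: FOLLOW(B) = { $, '/', 'f', 'g' }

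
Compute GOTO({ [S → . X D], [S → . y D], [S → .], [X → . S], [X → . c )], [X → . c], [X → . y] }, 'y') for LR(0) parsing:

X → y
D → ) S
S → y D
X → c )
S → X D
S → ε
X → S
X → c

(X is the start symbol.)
{ [D → . ) S], [S → y . D], [X → y .] }

GOTO(I, 'y') = CLOSURE({ [A → αX.β] : [A → α.Xβ] ∈ I, X = 'y' })

Items with dot before 'y', with the dot advanced:
  [S → . y D] → [S → y . D]
  [X → . y] → [X → y .]
Closure of the advanced items:
  [S → y . D] has the dot before D: add [D → . ) S]

GOTO = { [D → . ) S], [S → y . D], [X → y .] }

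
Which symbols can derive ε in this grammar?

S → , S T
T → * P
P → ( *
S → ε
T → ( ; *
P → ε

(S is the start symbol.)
{ 'P', 'S' }

ε-productions: S → ε, P → ε
So S, P are immediately nullable.
No further non-terminal can be added: every production for the remaining non-terminals contains a terminal or a non-nullable non-terminal.
Nullable = { 'P', 'S' }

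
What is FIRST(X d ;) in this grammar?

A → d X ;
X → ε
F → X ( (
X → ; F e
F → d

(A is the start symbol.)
FIRST sets of the non-terminals involved (from the grammar, by fixed-point iteration):
  FIRST(X) = { ';', ε }

To compute FIRST(X d ;), process the symbols left to right:
Symbol X is a non-terminal. Add FIRST(X) \ {ε} = { ';' }
X is nullable (ε ∈ FIRST(X)), continue to the next symbol.
Symbol d is a terminal. Add 'd' and stop.
FIRST(X d ;) = { ';', 'd' }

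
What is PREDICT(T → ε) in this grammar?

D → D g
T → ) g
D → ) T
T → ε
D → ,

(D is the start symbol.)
{ $, 'g' }

PREDICT(T → ε) = (FIRST(RHS) \ {ε}) ∪ (FOLLOW(T) if ε ∈ FIRST(RHS), i.e. RHS ⇒* ε)
The right-hand side is ε (FIRST(ε) = { ε }), so the predict set is FOLLOW(T) = { $, 'g' }
PREDICT(T → ε) = { $, 'g' }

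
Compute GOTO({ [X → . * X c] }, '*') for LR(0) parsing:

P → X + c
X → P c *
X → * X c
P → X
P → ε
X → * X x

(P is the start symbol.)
{ [P → . X + c], [P → . X], [P → .], [X → * . X c], [X → . * X c], [X → . * X x], [X → . P c *] }

GOTO(I, '*') = CLOSURE({ [A → αX.β] : [A → α.Xβ] ∈ I, X = '*' })

Items with dot before '*', with the dot advanced:
  [X → . * X c] → [X → * . X c]
Closure of the advanced items:
  [X → * . X c] has the dot before X: add [X → . P c *], [X → . * X c], [X → . * X x]
  [X → . P c *] has the dot before P: add [P → . X + c], [P → . X], [P → .]

GOTO = { [P → . X + c], [P → . X], [P → .], [X → * . X c], [X → . * X c], [X → . * X x], [X → . P c *] }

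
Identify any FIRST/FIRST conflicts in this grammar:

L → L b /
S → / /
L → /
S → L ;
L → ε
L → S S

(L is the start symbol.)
Yes. L → L b '/' / L → '/' on { '/' }; L → L b '/' / L → S S on { '/', ';', 'b' }; L → '/' / L → S S on { '/' }; S → '/' '/' / S → L ';' on { '/' }

A FIRST/FIRST conflict occurs when two productions N → α and N → β for the same non-terminal have FIRST(α) ∩ FIRST(β) ≠ ∅ (with ε ∈ FIRST of a nullable right-hand side, so two nullable alternatives also conflict).

FIRST sets of the non-terminals at (or reachable through a nullable prefix from) the front of some alternative:
  FIRST(L) = { '/', ';', 'b', ε }
  FIRST(S) = { '/', ';', 'b' }

Productions for L:
  L → L b /: FIRST = { '/', ';', 'b' }
  L → /: FIRST = { '/' }
  L → ε: FIRST = { ε }
  L → S S: FIRST = { '/', ';', 'b' }
Productions for S:
  S → / /: FIRST = { '/' }
  S → L ;: FIRST = { '/', ';', 'b' }

Conflict for L: L → L b / and L → /
  Overlap: { '/' }
Conflict for L: L → L b / and L → S S
  Overlap: { '/', ';', 'b' }
Conflict for L: L → / and L → S S
  Overlap: { '/' }
Conflict for S: S → / / and S → L ;
  Overlap: { '/' }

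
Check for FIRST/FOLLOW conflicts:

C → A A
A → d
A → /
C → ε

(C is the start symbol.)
Nullable non-terminals: C.
FIRST sets used below: FIRST(A) = { '/', 'd' }

C: nullable alternative(s) C → ε; FOLLOW(C) = { $ }
  C → A A: FIRST \ {ε} = { '/', 'd' } — disjoint from FOLLOW(C)
  C → ε: FIRST \ {ε} = { } — this is the only nullable alternative, skip

A has no nullable alternative, so no FIRST/FOLLOW check is needed there.

No FIRST/FOLLOW conflicts found.

Answer: No FIRST/FOLLOW conflicts.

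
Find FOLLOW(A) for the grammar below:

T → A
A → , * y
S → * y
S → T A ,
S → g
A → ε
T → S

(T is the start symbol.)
{ $, ',' }

To compute FOLLOW(A), find every occurrence of A on a right-hand side N → α A β: add FIRST(β) \ {ε}, and if β is empty or nullable also add FOLLOW(N). Iterate to a fixed point.

In T → A: A is at the end, add FOLLOW(T)
In S → T A ,: A is followed by ',', add FIRST(',') \ {ε} = { ',' }

The FOLLOW sets referred to above (computed the same way, to a fixed point):
  FOLLOW(T) = { $, ',' }

Taking the union: FOLLOW(A) = { $, ',' }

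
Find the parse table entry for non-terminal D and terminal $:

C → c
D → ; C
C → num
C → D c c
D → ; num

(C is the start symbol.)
Empty (error entry)

To find M[D, $], we find productions for D where $ is in the predict set (PREDICT(N → α) = (FIRST(α) \ {ε}) ∪ (FOLLOW(N) if α ⇒* ε)).

D → ; C: PREDICT = { ';' }
D → ; num: PREDICT = { ';' }

M[D, $] is empty (no production applies)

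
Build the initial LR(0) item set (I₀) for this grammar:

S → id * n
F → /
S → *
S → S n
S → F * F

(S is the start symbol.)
{ [F → . /], [S → . *], [S → . F * F], [S → . S n], [S → . id * n], [S' → . S] }

First, augment the grammar with S' → S
I₀ = CLOSURE({ [S' → . S] }):
  [S' → . S] has the dot before S: add [S → . id * n], [S → . *], [S → . S n], [S → . F * F]
  [S → . F * F] has the dot before F: add [F → . /]
No further items can be added.

I₀ = { [F → . /], [S → . *], [S → . F * F], [S → . S n], [S → . id * n], [S' → . S] }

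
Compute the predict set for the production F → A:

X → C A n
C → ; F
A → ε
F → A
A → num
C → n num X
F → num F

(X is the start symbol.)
{ 'n', 'num' }

PREDICT(F → A) = (FIRST(RHS) \ {ε}) ∪ (FOLLOW(F) if ε ∈ FIRST(RHS), i.e. RHS ⇒* ε)
FIRST(A) = { 'num', ε }
FIRST(A) = { 'num', ε }
ε ∈ FIRST(A) (the right-hand side is nullable), so add FOLLOW(F) = { 'n', 'num' }
PREDICT(F → A) = { 'n', 'num' }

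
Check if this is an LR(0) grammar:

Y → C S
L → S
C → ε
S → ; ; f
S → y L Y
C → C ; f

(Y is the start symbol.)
Yes, the grammar is LR(0)

A grammar is LR(0) if no state in the canonical LR(0) collection has:
  - both a shift item (dot before a terminal) and a complete item (shift-reduce conflict), or
  - two or more complete items (reduce-reduce conflict; the accept item [Y' → Y .] counts as a complete item here).

Augment with Y' → Y and build the canonical LR(0) collection (I0 = CLOSURE({[Y' → . Y]}), then GOTO on every symbol after a dot until no new states appear). It has 13 states:
  I0: { [C → . C ; f], [C → .], [Y → . C S], [Y' → . Y] }  — reduce
  I1: { [C → C . ; f], [S → . ; ; f], [S → . y L Y], [Y → C . S] }  — shift
  I2: { [Y' → Y .] }  — accept
  I3: { [C → C ; . f], [S → ; . ; f] }  — shift
  I4: { [Y → C S .] }  — reduce
  I5: { [L → . S], [S → . ; ; f], [S → . y L Y], [S → y . L Y] }  — shift
  I6: { [S → ; . ; f] }  — shift
  I7: { [C → . C ; f], [C → .], [S → y L . Y], [Y → . C S] }  — reduce
  I8: { [L → S .] }  — reduce
  I9: { [S → y L Y .] }  — reduce
  I10: { [S → ; ; . f] }  — shift
  I11: { [S → ; ; f .] }  — reduce
  I12: { [C → C ; f .] }  — reduce

Every state is either a pure shift/goto state or contains exactly one complete item and nothing to shift — no conflicts. The grammar is LR(0).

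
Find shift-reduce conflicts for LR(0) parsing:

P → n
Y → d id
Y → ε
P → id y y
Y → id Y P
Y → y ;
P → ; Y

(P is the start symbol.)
Yes — I1: [Y → .] vs [Y → . d id]; I9: [Y → .] vs [Y → . d id]

Augment with P' → P and build the canonical LR(0) collection (I0 = CLOSURE({[P' → . P]}), then GOTO on every symbol after a dot until no new states appear). It has 15 states:
  I0: { [P → . ; Y], [P → . id y y], [P → . n], [P' → . P] }  — shift
  I1: { [P → ; . Y], [Y → . d id], [Y → . id Y P], [Y → . y ;], [Y → .] }  — shift, reduce
  I2: { [P' → P .] }  — accept
  I3: { [P → id . y y] }  — shift
  I4: { [P → n .] }  — reduce
  I5: { [P → id y . y] }  — shift
  I6: { [P → id y y .] }  — reduce
  I7: { [P → ; Y .] }  — reduce
  I8: { [Y → d . id] }  — shift
  I9: { [Y → . d id], [Y → . id Y P], [Y → . y ;], [Y → .], [Y → id . Y P] }  — shift, reduce
  I10: { [Y → y . ;] }  — shift
  I11: { [Y → y ; .] }  — reduce
  I12: { [P → . ; Y], [P → . id y y], [P → . n], [Y → id Y . P] }  — shift
  I13: { [Y → id Y P .] }  — reduce
  I14: { [Y → d id .] }  — reduce

I1 contains reduce item [Y → .] and shift items [Y → . d id], [Y → . id Y P], [Y → . y ;] — shift-reduce conflict.
I9 contains reduce item [Y → .] and shift items [Y → . d id], [Y → . id Y P], [Y → . y ;] — shift-reduce conflict.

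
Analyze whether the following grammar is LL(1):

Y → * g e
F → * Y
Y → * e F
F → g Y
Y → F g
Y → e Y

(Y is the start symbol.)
No. Predict set conflict for Y: { '*' }

Relevant sets:
  FIRST(F) = { '*', 'g' }

For Y:
  PREDICT(Y → '*' g e) = { '*' }
  PREDICT(Y → '*' e F) = { '*' }
  PREDICT(Y → F g) = { '*', 'g' }
  PREDICT(Y → e Y) = { 'e' }
For F:
  PREDICT(F → '*' Y) = { '*' }
  PREDICT(F → g Y) = { 'g' }

Conflict found: Predict set conflict for Y: { '*' }
The grammar is NOT LL(1).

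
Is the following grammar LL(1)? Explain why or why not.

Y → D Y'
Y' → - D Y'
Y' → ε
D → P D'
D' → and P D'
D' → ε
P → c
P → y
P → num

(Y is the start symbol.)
Relevant sets:
  FOLLOW(Y') = { $ }
  FOLLOW(D') = { $, '-' }

For Y':
  PREDICT(Y' → '-' D Y') = { '-' }
  PREDICT(Y' → ε) = { $ }
For D':
  PREDICT(D' → and P D') = { 'and' }
  PREDICT(D' → ε) = { $, '-' }
For P:
  PREDICT(P → c) = { 'c' }
  PREDICT(P → y) = { 'y' }
  PREDICT(P → num) = { 'num' }
Y, D have a single production, so nothing to check there.

All predict sets are disjoint. The grammar IS LL(1).

Answer: Yes, the grammar is LL(1).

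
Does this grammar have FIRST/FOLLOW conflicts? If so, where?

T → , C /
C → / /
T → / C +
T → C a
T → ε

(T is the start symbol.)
No FIRST/FOLLOW conflicts.

Nullable non-terminals: T.
FIRST sets used below: FIRST(C) = { '/' }

T: nullable alternative(s) T → ε; FOLLOW(T) = { $ }
  T → , C /: FIRST \ {ε} = { ',' } — disjoint from FOLLOW(T)
  T → / C +: FIRST \ {ε} = { '/' } — disjoint from FOLLOW(T)
  T → C a: FIRST \ {ε} = { '/' } — disjoint from FOLLOW(T)
  T → ε: FIRST \ {ε} = { } — this is the only nullable alternative, skip

C has no nullable alternative, so no FIRST/FOLLOW check is needed there.

No FIRST/FOLLOW conflicts found.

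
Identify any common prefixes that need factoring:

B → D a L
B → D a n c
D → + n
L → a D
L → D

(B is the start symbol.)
Left-factoring is needed when two productions for the same non-terminal
share a common prefix on the right-hand side.

Productions for B:
  B → D a L
  B → D a n c
Productions for L:
  L → a D
  L → D

Found common prefix 'D a' in productions for B

Answer: Yes, B has productions with common prefix 'D a'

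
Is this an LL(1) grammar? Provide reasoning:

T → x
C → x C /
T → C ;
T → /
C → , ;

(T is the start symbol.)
No. Predict set conflict for T: { 'x' }

Relevant sets:
  FIRST(C) = { ',', 'x' }

For T:
  PREDICT(T → x) = { 'x' }
  PREDICT(T → C ';') = { ',', 'x' }
  PREDICT(T → '/') = { '/' }
For C:
  PREDICT(C → x C '/') = { 'x' }
  PREDICT(C → ',' ';') = { ',' }

Conflict found: Predict set conflict for T: { 'x' }
The grammar is NOT LL(1).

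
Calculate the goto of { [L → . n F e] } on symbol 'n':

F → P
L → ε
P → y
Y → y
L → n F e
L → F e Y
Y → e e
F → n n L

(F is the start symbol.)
{ [F → . P], [F → . n n L], [L → n . F e], [P → . y] }

GOTO(I, 'n') = CLOSURE({ [A → αX.β] : [A → α.Xβ] ∈ I, X = 'n' })

Items with dot before 'n', with the dot advanced:
  [L → . n F e] → [L → n . F e]
Closure of the advanced items:
  [L → n . F e] has the dot before F: add [F → . P], [F → . n n L]
  [F → . P] has the dot before P: add [P → . y]

GOTO = { [F → . P], [F → . n n L], [L → n . F e], [P → . y] }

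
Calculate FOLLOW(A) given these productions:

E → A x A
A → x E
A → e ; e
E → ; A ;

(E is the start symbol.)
In E → A x A: A is followed by x A, add FIRST(x A) \ {ε} = { 'x' }
In E → A x A: A is at the end, add FOLLOW(E)
In E → ; A ;: A is followed by ';', add FIRST(';') \ {ε} = { ';' }

The FOLLOW sets referred to above (computed the same way, to a fixed point):
  FOLLOW(E) = { $, ';', 'x' }

Taking the union: FOLLOW(A) = { $, ';', 'x' }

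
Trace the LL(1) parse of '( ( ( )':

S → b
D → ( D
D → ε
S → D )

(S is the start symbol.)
Stack is shown with the top on the left.

Stack    Input      Action
--------------------------
S $      ( ( ( ) $  output S → D )
D ) $    ( ( ( ) $  output D → ( D
( D ) $  ( ( ( ) $  match '('
D ) $    ( ( ) $    output D → ( D
( D ) $  ( ( ) $    match '('
D ) $    ( ) $      output D → ( D
( D ) $  ( ) $      match '('
D ) $    ) $        output D → ε
) $      ) $        match ')'
$        $          accept

The string is accepted.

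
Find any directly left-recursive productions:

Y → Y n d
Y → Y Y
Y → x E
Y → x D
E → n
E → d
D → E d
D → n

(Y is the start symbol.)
Yes, Y is left-recursive

Direct left recursion occurs when N → N α for some non-terminal N (the right-hand side begins with the left-hand side itself).

Y → Y n d: LEFT RECURSIVE (starts with Y)
Y → Y Y: LEFT RECURSIVE (starts with Y)
Y → x E: starts with x
Y → x D: starts with x
E → n: starts with n
E → d: starts with d
D → E d: starts with E
D → n: starts with n

The grammar has direct left recursion on: Y.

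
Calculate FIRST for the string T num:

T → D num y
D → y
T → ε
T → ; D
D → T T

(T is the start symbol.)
FIRST sets of the non-terminals involved (from the grammar, by fixed-point iteration):
  FIRST(T) = { ';', 'num', 'y', ε }

To compute FIRST(T num), process the symbols left to right:
Symbol T is a non-terminal. Add FIRST(T) \ {ε} = { ';', 'num', 'y' }
T is nullable (ε ∈ FIRST(T)), continue to the next symbol.
Symbol num is a terminal. Add 'num' and stop.
FIRST(T num) = { ';', 'num', 'y' }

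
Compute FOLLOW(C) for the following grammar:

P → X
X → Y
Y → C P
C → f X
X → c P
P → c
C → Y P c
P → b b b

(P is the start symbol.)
In Y → C P: C is followed by P, add FIRST(P) \ {ε} = { 'b', 'c', 'f' }

Taking the union: FOLLOW(C) = { 'b', 'c', 'f' }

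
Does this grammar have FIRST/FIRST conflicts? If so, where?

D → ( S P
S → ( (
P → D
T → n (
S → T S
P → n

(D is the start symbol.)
No FIRST/FIRST conflicts.

FIRST sets of the non-terminals at (or reachable through a nullable prefix from) the front of some alternative:
  FIRST(T) = { 'n' }
  FIRST(D) = { '(' }

Productions for S:
  S → ( (: FIRST = { '(' }
  S → T S: FIRST = { 'n' }
Productions for P:
  P → D: FIRST = { '(' }
  P → n: FIRST = { 'n' }
D, T have only one production, so no FIRST/FIRST conflict is possible there.

All alternatives of each non-terminal have pairwise disjoint FIRST sets.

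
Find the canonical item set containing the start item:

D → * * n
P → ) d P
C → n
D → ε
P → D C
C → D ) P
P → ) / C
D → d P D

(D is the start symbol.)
First, augment the grammar with D' → D
I₀ = CLOSURE({ [D' → . D] }):
  [D' → . D] has the dot before D: add [D → . * * n], [D → .], [D → . d P D]
No further items can be added.

I₀ = { [D → . * * n], [D → . d P D], [D → .], [D' → . D] }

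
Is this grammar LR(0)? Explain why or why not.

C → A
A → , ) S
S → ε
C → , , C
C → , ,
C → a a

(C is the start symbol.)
Augment with C' → C and build the canonical LR(0) collection (I0 = CLOSURE({[C' → . C]}), then GOTO on every symbol after a dot until no new states appear). It has 10 states:
  I0: { [A → . , ) S], [C → . , , C], [C → . , ,], [C → . A], [C → . a a], [C' → . C] }  — shift
  I1: { [A → , . ) S], [C → , . , C], [C → , . ,] }  — shift
  I2: { [C → A .] }  — reduce
  I3: { [C' → C .] }  — accept
  I4: { [C → a . a] }  — shift
  I5: { [C → a a .] }  — reduce
  I6: { [A → , ) . S], [S → .] }  — reduce
  I7: { [A → . , ) S], [C → , , . C], [C → , , .], [C → . , , C], [C → . , ,], [C → . A], [C → . a a] }  — shift, reduce
  I8: { [C → , , C .] }  — reduce
  I9: { [A → , ) S .] }  — reduce

Conflict in state I7:
  Shift-reduce conflict between [C → , , .] and [A → . , ) S]
So the grammar is NOT LR(0).

Answer: No. Shift-reduce conflict between [C → , , .] and [A → . , ) S]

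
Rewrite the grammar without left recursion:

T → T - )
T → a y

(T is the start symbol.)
T → a y T'
T' → - ) T'
T' → ε

T is directly left-recursive. The standard transformation for
  A → A α₁ | ... | A α_m | β₁ | ... | β_n
is
  A  → β₁ A' | ... | β_n A'
  A' → α₁ A' | ... | α_m A' | ε

T → a y becomes T → a y T'
T → T - ) becomes T' → - ) T'
Add T' → ε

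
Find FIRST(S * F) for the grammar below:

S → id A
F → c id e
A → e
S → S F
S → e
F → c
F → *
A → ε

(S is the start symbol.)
FIRST sets of the non-terminals involved (from the grammar, by fixed-point iteration):
  FIRST(S) = { 'e', 'id' }

To compute FIRST(S * F), process the symbols left to right:
Symbol S is a non-terminal. Add FIRST(S) \ {ε} = { 'e', 'id' }
S is not nullable (ε ∉ FIRST(S)), so stop here.
FIRST(S * F) = { 'e', 'id' }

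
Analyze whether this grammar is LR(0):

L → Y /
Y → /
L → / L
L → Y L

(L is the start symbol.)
Augment with L' → L and build the canonical LR(0) collection (I0 = CLOSURE({[L' → . L]}), then GOTO on every symbol after a dot until no new states appear). It has 7 states:
  I0: { [L → . / L], [L → . Y /], [L → . Y L], [L' → . L], [Y → . /] }  — shift
  I1: { [L → . / L], [L → . Y /], [L → . Y L], [L → / . L], [Y → . /], [Y → / .] }  — shift, reduce
  I2: { [L' → L .] }  — accept
  I3: { [L → . / L], [L → . Y /], [L → . Y L], [L → Y . /], [L → Y . L], [Y → . /] }  — shift
  I4: { [L → . / L], [L → . Y /], [L → . Y L], [L → / . L], [L → Y / .], [Y → . /], [Y → / .] }  — shift, 2 reduces
  I5: { [L → Y L .] }  — reduce
  I6: { [L → / L .] }  — reduce

Conflict in state I1:
  Shift-reduce conflict between [Y → / .] and [L → . / L]
So the grammar is NOT LR(0).

Answer: No. Shift-reduce conflict between [Y → / .] and [L → . / L]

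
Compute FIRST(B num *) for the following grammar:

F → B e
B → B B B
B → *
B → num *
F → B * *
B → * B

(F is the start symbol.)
FIRST sets of the non-terminals involved (from the grammar, by fixed-point iteration):
  FIRST(B) = { '*', 'num' }

To compute FIRST(B num *), process the symbols left to right:
Symbol B is a non-terminal. Add FIRST(B) \ {ε} = { '*', 'num' }
B is not nullable (ε ∉ FIRST(B)), so stop here.
FIRST(B num *) = { '*', 'num' }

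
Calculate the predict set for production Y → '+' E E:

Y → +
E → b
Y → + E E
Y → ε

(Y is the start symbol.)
PREDICT(Y → '+' E E) = (FIRST(RHS) \ {ε}) ∪ (FOLLOW(Y) if ε ∈ FIRST(RHS), i.e. RHS ⇒* ε)
FIRST('+' E E) = { '+' }
ε ∉ FIRST('+' E E), so FOLLOW(Y) is not added.
PREDICT(Y → '+' E E) = { '+' }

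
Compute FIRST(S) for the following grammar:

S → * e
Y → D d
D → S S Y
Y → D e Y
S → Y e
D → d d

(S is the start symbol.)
FIRST sets of the other non-terminals involved (by the same procedure, iterated to a fixed point):
  FIRST(Y) = { '*', 'd' }

From S → * e:
  - '*' is a terminal: add '*' and stop
From S → Y e:
  - Y is a non-terminal: add FIRST(Y) \ {ε} = { '*', 'd' }
    Y is not nullable, so stop

Collecting: FIRST(S) = { '*', 'd' }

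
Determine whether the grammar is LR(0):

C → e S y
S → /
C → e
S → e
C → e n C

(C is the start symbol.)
Augment with C' → C and build the canonical LR(0) collection (I0 = CLOSURE({[C' → . C]}), then GOTO on every symbol after a dot until no new states appear). It has 9 states:
  I0: { [C → . e S y], [C → . e n C], [C → . e], [C' → . C] }  — shift
  I1: { [C' → C .] }  — accept
  I2: { [C → e . S y], [C → e . n C], [C → e .], [S → . /], [S → . e] }  — shift, reduce
  I3: { [S → / .] }  — reduce
  I4: { [C → e S . y] }  — shift
  I5: { [S → e .] }  — reduce
  I6: { [C → . e S y], [C → . e n C], [C → . e], [C → e n . C] }  — shift
  I7: { [C → e n C .] }  — reduce
  I8: { [C → e S y .] }  — reduce

Conflict in state I2:
  Shift-reduce conflict between [C → e .] and [C → e . n C]
So the grammar is NOT LR(0).

Answer: No. Shift-reduce conflict between [C → e .] and [C → e . n C]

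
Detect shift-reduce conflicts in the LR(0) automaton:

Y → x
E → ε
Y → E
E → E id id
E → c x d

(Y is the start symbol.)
A shift-reduce conflict occurs when an LR(0) state has both:
  - a complete (reduce) item [A → α .] (dot at the end), and
  - a shift item [B → β . c γ] (dot before a terminal).

Augment with Y' → Y and build the canonical LR(0) collection (I0 = CLOSURE({[Y' → . Y]}), then GOTO on every symbol after a dot until no new states appear). It has 9 states:
  I0: { [E → . E id id], [E → . c x d], [E → .], [Y → . E], [Y → . x], [Y' → . Y] }  — shift, reduce
  I1: { [E → E . id id], [Y → E .] }  — shift, reduce
  I2: { [Y' → Y .] }  — accept
  I3: { [E → c . x d] }  — shift
  I4: { [Y → x .] }  — reduce
  I5: { [E → c x . d] }  — shift
  I6: { [E → c x d .] }  — reduce
  I7: { [E → E id . id] }  — shift
  I8: { [E → E id id .] }  — reduce

I0 contains reduce item [E → .] and shift items [E → . c x d], [Y → . x] — shift-reduce conflict.
I1 contains reduce item [Y → E .] and shift item [E → E . id id] — shift-reduce conflict.

Answer: Yes — I0: [E → .] vs [E → . c x d]; I1: [Y → E .] vs [E → E . id id]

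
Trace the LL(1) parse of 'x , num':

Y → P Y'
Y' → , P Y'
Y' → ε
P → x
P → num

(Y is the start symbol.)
Stack is shown with the top on the left.

Stack     Input      Action
---------------------------
Y $       x , num $  output Y → P Y'
P Y' $    x , num $  output P → x
x Y' $    x , num $  match 'x'
Y' $      , num $    output Y' → , P Y'
, P Y' $  , num $    match ','
P Y' $    num $      output P → num
num Y' $  num $      match 'num'
Y' $      $          output Y' → ε
$         $          accept

The string is accepted.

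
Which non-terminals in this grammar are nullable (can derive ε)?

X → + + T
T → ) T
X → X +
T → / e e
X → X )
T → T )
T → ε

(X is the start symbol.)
A non-terminal is nullable if it can derive ε (the empty string): either it has an ε-production, or it has a production whose right-hand side consists entirely of nullable non-terminals.

ε-productions: T → ε
So T is immediately nullable.
No further non-terminal can be added: every production for the remaining non-terminals contains a terminal or a non-nullable non-terminal.
Nullable = { 'T' }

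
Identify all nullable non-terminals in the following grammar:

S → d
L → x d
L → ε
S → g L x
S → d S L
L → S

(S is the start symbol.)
{ 'L' }

A non-terminal is nullable if it can derive ε (the empty string): either it has an ε-production, or it has a production whose right-hand side consists entirely of nullable non-terminals.

ε-productions: L → ε
So L is immediately nullable.
No further non-terminal can be added: every production for the remaining non-terminals contains a terminal or a non-nullable non-terminal.
Nullable = { 'L' }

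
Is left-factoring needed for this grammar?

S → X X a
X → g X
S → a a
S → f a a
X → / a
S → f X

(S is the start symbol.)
Left-factoring is needed when two productions for the same non-terminal
share a common prefix on the right-hand side.

Productions for S:
  S → X X a
  S → a a
  S → f a a
  S → f X
Productions for X:
  X → g X
  X → / a

Found common prefix 'f' in productions for S

Answer: Yes, S has productions with common prefix 'f'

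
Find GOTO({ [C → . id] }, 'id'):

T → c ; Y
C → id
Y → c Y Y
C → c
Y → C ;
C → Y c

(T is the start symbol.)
GOTO(I, 'id') = CLOSURE({ [A → αX.β] : [A → α.Xβ] ∈ I, X = 'id' })

Items with dot before 'id', with the dot advanced:
  [C → . id] → [C → id .]
Closure adds nothing (no advanced item has the dot before a non-terminal).

GOTO = { [C → id .] }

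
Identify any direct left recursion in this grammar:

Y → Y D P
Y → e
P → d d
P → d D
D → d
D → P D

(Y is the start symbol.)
Y → Y D P: LEFT RECURSIVE (starts with Y)
Y → e: starts with e
P → d d: starts with d
P → d D: starts with d
D → d: starts with d
D → P D: starts with P

The grammar has direct left recursion on: Y.

Answer: Yes, Y is left-recursive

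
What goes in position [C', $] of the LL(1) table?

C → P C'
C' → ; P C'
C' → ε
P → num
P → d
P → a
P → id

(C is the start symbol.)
To find M[C', $], we find productions for C' where $ is in the predict set (PREDICT(N → α) = (FIRST(α) \ {ε}) ∪ (FOLLOW(N) if α ⇒* ε)).

Relevant sets:
  FOLLOW(C') = { $ }

C' → ; P C': PREDICT = { ';' }
C' → ε: PREDICT = { $ }
  $ is in predict set, so this production goes in M[C', $]

M[C', $] = C' → ε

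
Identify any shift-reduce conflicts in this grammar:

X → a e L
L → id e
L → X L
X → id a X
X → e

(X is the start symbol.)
No shift-reduce conflicts

A shift-reduce conflict occurs when an LR(0) state has both:
  - a complete (reduce) item [A → α .] (dot at the end), and
  - a shift item [B → β . c γ] (dot before a terminal).

Augment with X' → X and build the canonical LR(0) collection (I0 = CLOSURE({[X' → . X]}), then GOTO on every symbol after a dot until no new states appear). It has 13 states:
  I0: { [X → . a e L], [X → . e], [X → . id a X], [X' → . X] }  — shift
  I1: { [X' → X .] }  — accept
  I2: { [X → a . e L] }  — shift
  I3: { [X → e .] }  — reduce
  I4: { [X → id . a X] }  — shift
  I5: { [X → . a e L], [X → . e], [X → . id a X], [X → id a . X] }  — shift
  I6: { [X → id a X .] }  — reduce
  I7: { [L → . X L], [L → . id e], [X → . a e L], [X → . e], [X → . id a X], [X → a e . L] }  — shift
  I8: { [X → a e L .] }  — reduce
  I9: { [L → . X L], [L → . id e], [L → X . L], [X → . a e L], [X → . e], [X → . id a X] }  — shift
  I10: { [L → id . e], [X → id . a X] }  — shift
  I11: { [L → id e .] }  — reduce
  I12: { [L → X L .] }  — reduce

No state contains both a complete item and a shift item.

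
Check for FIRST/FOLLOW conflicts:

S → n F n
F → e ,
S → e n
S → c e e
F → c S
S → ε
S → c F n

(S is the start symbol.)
Yes. S → n F n with FOLLOW(S) on { 'n' }

A FIRST/FOLLOW conflict occurs when a non-terminal N has a nullable alternative N → β (β ⇒* ε) and another alternative N → α with FIRST(α) ∩ FOLLOW(N) ≠ ∅: on such a lookahead the parser cannot decide between expanding α and letting N vanish via β.

Nullable non-terminals: S.

S: nullable alternative(s) S → ε; FOLLOW(S) = { $, 'n' }
  S → n F n: FIRST \ {ε} = { 'n' } — overlaps FOLLOW(S) on { 'n' }: CONFLICT
  S → e n: FIRST \ {ε} = { 'e' } — disjoint from FOLLOW(S)
  S → c e e: FIRST \ {ε} = { 'c' } — disjoint from FOLLOW(S)
  S → ε: FIRST \ {ε} = { } — this is the only nullable alternative, skip
  S → c F n: FIRST \ {ε} = { 'c' } — disjoint from FOLLOW(S)

F has no nullable alternative, so no FIRST/FOLLOW check is needed there.

So the grammar has 1 FIRST/FOLLOW conflict (marked CONFLICT above).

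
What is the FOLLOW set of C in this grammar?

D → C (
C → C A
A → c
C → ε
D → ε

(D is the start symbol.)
{ '(', 'c' }

In D → C (: C is followed by '(', add FIRST('(') \ {ε} = { '(' }
In C → C A: C is followed by A, add FIRST(A) \ {ε} = { 'c' }

Taking the union: FOLLOW(C) = { '(', 'c' }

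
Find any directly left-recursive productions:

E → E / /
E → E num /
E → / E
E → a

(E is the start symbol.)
Direct left recursion occurs when N → N α for some non-terminal N (the right-hand side begins with the left-hand side itself).

E → E / /: LEFT RECURSIVE (starts with E)
E → E num /: LEFT RECURSIVE (starts with E)
E → / E: starts with '/'
E → a: starts with a

The grammar has direct left recursion on: E.

Answer: Yes, E is left-recursive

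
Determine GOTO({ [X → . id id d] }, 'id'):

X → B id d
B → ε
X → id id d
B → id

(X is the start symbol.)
{ [X → id . id d] }

GOTO(I, 'id') = CLOSURE({ [A → αX.β] : [A → α.Xβ] ∈ I, X = 'id' })

Items with dot before 'id', with the dot advanced:
  [X → . id id d] → [X → id . id d]
Closure adds nothing (no advanced item has the dot before a non-terminal).

GOTO = { [X → id . id d] }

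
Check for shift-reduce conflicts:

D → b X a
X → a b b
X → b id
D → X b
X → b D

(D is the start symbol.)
A shift-reduce conflict occurs when an LR(0) state has both:
  - a complete (reduce) item [A → α .] (dot at the end), and
  - a shift item [B → β . c γ] (dot before a terminal).

Augment with D' → D and build the canonical LR(0) collection (I0 = CLOSURE({[D' → . D]}), then GOTO on every symbol after a dot until no new states appear). It has 12 states:
  I0: { [D → . X b], [D → . b X a], [D' → . D], [X → . a b b], [X → . b D], [X → . b id] }  — shift
  I1: { [D' → D .] }  — accept
  I2: { [D → X . b] }  — shift
  I3: { [X → a . b b] }  — shift
  I4: { [D → . X b], [D → . b X a], [D → b . X a], [X → . a b b], [X → . b D], [X → . b id], [X → b . D], [X → b . id] }  — shift
  I5: { [X → b D .] }  — reduce
  I6: { [D → X . b], [D → b X . a] }  — shift
  I7: { [X → b id .] }  — reduce
  I8: { [D → b X a .] }  — reduce
  I9: { [D → X b .] }  — reduce
  I10: { [X → a b . b] }  — shift
  I11: { [X → a b b .] }  — reduce

No state contains both a complete item and a shift item.

Answer: No shift-reduce conflicts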